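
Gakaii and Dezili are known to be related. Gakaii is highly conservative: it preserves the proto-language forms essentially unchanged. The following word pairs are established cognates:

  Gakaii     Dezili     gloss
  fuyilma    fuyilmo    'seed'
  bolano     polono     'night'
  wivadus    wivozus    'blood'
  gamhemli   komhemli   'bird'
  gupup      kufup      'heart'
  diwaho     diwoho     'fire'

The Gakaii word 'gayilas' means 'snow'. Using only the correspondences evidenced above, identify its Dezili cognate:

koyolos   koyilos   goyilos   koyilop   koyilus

koyilos

gamhemli ~ komhemli — Gakaii g corresponds to Dezili k word-initially before a back vowel.
wivadus ~ wivozus, diwaho ~ diwoho — Gakaii a corresponds to Dezili o after a consonant, before a consonant other than r, m, n, p, b, f, v.
Applying these to Gakaii 'gayilas':
  gayilas → kayilas   (g→k word-initially before a back vowel)
  kayilas → koyilas   (a→o after a consonant, before a consonant other than r, m, n, p, b, f, v)
  koyilas → koyilos   (a→o after a consonant, before a consonant other than r, m, n, p, b, f, v)
So the Dezili cognate is 'koyilos'.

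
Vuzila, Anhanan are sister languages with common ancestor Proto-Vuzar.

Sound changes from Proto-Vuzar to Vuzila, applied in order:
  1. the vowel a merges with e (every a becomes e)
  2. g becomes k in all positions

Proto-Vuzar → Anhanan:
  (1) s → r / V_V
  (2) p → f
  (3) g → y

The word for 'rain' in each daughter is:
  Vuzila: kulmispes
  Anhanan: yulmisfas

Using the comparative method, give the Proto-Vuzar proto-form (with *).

*gulmispas

Position 7: Vuzila has p, Anhanan has f. Vuzila preserves p here (none of its changes turn any other segment into p), so the proto-segment is *p.
Position 1: Vuzila has k, Anhanan has y. Taking the neighbouring segments as reconstructed: Vuzila k could go back to *k or *g; Anhanan y could go back to *g or *y — the one source consistent with every daughter is *g.
This points to *gulmispas. Verify forward in each daughter:
Vuzila: start from *gulmispas.
  rule 1 (vowel merger): gulmispas → gulmispes
  rule 2 (unconditioned shift): gulmispes → kulmispes
  ⇒ Vuzila kulmispes
Anhanan: *gulmispas > gulmisfas > yulmisfas  (by unconditioned shift, unconditioned shift)
No other proto-form is consistent with every reflex, so the reconstruction is *gulmispas.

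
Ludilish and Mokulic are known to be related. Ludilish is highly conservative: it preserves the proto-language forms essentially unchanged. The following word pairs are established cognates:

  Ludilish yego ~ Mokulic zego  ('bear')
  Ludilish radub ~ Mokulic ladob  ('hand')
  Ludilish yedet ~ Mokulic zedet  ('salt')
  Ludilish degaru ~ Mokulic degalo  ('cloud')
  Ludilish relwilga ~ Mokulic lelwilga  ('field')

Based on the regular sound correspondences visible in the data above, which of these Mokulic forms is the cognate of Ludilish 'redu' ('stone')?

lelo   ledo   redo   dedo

relwilga ~ lelwilga — Ludilish r corresponds to Mokulic l word-initially before a front vowel.
degaru ~ degalo — Ludilish u corresponds to Mokulic o word-finally.
Applying these to Ludilish 'redu':
  redu → ledu   (r→l word-initially before a front vowel)
  ledu → ledo   (u→o word-finally)
So the Mokulic cognate is 'ledo'.

ledo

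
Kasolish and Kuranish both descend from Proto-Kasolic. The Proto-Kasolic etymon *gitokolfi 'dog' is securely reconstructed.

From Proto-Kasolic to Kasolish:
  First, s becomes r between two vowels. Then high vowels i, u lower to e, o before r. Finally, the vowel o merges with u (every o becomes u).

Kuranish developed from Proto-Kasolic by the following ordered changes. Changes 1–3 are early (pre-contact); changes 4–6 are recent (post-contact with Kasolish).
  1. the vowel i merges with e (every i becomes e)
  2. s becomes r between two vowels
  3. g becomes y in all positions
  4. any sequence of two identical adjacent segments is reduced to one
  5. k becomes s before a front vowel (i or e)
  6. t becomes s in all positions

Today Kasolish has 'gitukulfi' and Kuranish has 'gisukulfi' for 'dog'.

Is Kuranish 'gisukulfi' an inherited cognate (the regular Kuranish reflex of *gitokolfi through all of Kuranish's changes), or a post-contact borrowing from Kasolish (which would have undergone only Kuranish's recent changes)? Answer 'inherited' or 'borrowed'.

If inherited, *gitokolfi would pass through all of Kuranish's changes:
Kuranish: *gitokolfi
  gitokolfi → getokolfe   [vowel merger]
  getokolfe (rule 2 does not apply)
  getokolfe → yetokolfe   [unconditioned shift]
  yetokolfe (rule 4 does not apply)
  yetokolfe (rule 5 does not apply)
  yetokolfe → yesokolfe   [unconditioned shift]
  giving Kuranish yesokolfe.
If borrowed from Kasolish 'gitukulfi' after the early changes, it would undergo only the recent ones:
  rule 4 (degemination): no change (gitukulfi)
  rule 5 (palatalisation): no change (gitukulfi)
  rule 6 (unconditioned shift): gitukulfi → gisukulfi
  ⇒ as a loan: gisukulfi
Kuranish 'gisukulfi' matches the loan outcome 'gisukulfi', not the inherited 'yesokolfe' — it skipped the early Kuranish changes, so it was borrowed from Kasolish.

borrowed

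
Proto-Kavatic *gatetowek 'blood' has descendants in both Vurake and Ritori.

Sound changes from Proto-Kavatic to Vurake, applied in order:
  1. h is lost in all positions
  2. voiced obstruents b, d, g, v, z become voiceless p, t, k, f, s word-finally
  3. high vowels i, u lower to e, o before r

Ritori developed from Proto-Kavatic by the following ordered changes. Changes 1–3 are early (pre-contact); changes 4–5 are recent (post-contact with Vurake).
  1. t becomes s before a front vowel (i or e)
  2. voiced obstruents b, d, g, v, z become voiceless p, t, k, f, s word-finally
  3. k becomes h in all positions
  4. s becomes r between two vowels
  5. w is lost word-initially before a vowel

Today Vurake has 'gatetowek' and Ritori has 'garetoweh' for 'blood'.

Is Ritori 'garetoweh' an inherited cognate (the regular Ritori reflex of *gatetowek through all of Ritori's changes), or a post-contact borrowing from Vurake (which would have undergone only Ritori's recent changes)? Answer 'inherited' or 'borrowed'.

inherited

If inherited, *gatetowek would pass through all of Ritori's changes:
Ritori: *gatetowek > gasetowek > gasetoweh > garetoweh  (by palatalisation, unconditioned shift, rhotacism)
If borrowed from Vurake 'gatetowek' after the early changes, it would undergo only the recent ones:
  rule 4 (rhotacism): no change (gatetowek)
  rule 5 (glide loss): no change (gatetowek)
  ⇒ as a loan: gatetowek
Ritori 'garetoweh' matches the inherited outcome exactly, so it is an inherited cognate, not a loan.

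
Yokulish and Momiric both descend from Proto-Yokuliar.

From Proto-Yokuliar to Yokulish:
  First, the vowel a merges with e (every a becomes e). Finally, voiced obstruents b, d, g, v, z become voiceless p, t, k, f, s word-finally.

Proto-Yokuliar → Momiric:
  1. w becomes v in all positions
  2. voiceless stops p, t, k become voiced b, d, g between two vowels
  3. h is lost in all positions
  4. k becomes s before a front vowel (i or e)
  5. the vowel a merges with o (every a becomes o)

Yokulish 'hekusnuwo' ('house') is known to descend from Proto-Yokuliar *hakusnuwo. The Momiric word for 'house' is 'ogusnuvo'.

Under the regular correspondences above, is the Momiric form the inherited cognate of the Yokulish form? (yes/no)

yes

Derive the expected Momiric reflex of *hakusnuwo:
Momiric: *hakusnuwo
  hakusnuwo → hakusnuvo   [unconditioned shift]
  hakusnuvo → hagusnuvo   [intervocalic voicing]
  hagusnuvo → agusnuvo   [h-loss]
  agusnuvo (rule 4 does not apply)
  agusnuvo → ogusnuvo   [vowel merger]
  giving Momiric ogusnuvo.
Momiric 'ogusnuvo' matches the regular reflex exactly, so the pair is cognate.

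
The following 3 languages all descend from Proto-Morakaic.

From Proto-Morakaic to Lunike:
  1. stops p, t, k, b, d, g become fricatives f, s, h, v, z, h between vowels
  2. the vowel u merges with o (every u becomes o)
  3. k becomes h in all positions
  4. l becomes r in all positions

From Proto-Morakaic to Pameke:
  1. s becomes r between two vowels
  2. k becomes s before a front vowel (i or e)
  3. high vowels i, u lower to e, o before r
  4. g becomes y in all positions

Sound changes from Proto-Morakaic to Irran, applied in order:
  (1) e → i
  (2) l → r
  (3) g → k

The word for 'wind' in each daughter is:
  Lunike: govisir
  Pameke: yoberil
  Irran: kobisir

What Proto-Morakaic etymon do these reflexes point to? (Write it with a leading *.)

Position 4: Lunike has i, Pameke has e, Irran has i. Lunike preserves i here (none of its changes turn any other segment into i), so the proto-segment is *i.
Position 7: Lunike has r, Pameke has l, Irran has r. Pameke preserves l here (none of its changes turn any other segment into l), so the proto-segment is *l.
This points to *gobisil. Verify forward in each daughter:
Lunike: start from *gobisil.
  rule 1 (intervocalic lenition): gobisil → govisil
  rule 2: no change — govisil
  rule 3: no change — govisil
  rule 4 (unconditioned shift): govisil → govisir
  ⇒ Lunike govisir
Pameke: start from *gobisil.
  rule 1 (rhotacism): gobisil → gobiril
  rule 2: no change — gobiril
  rule 3 (pre-rhotic lowering): gobiril → goberil
  rule 4 (unconditioned shift): goberil → yoberil
  ⇒ Pameke yoberil
Irran: start from *gobisil.
  rule 1: no change — gobisil
  rule 2 (unconditioned shift): gobisil → gobisir
  rule 3 (unconditioned shift): gobisir → kobisir
  ⇒ Irran kobisir
No other proto-form is consistent with every reflex, so the reconstruction is *gobisil.

*gobisil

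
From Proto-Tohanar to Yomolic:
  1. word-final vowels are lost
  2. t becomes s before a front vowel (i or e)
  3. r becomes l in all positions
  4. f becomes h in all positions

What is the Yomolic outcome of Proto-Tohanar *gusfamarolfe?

gushamalolh

Yomolic: *gusfamarolfe > gusfamarolf > gusfamalolf > gushamalolh  (by apocope, unconditioned shift, unconditioned shift)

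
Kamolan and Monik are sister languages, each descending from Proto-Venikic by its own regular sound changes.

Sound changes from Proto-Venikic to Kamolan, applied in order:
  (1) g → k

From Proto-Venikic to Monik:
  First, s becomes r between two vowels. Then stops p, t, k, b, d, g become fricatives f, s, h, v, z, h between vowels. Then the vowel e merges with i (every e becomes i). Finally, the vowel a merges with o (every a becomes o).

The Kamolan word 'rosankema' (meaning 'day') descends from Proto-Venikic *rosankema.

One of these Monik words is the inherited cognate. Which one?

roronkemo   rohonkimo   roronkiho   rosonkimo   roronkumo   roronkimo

roronkimo

Monik: start from *rosankema.
  rule 1 (rhotacism): rosankema → rorankema
  rule 2: no change — rorankema
  rule 3 (vowel merger): rorankema → rorankima
  rule 4 (vowel merger): rorankima → roronkimo
  ⇒ Monik roronkimo
Only 'roronkimo' matches the regular Monik development of *rosankema.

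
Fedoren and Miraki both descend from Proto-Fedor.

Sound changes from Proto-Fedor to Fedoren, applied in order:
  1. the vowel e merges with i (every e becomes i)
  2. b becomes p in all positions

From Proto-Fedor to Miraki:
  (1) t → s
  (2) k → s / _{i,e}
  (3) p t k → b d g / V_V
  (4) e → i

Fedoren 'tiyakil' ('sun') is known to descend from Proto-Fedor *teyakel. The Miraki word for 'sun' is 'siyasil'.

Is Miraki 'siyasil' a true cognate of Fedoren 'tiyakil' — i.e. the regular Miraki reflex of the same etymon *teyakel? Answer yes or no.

yes

Derive the expected Miraki reflex of *teyakel:
Miraki: *teyakel > seyakel > seyasel > siyasil  (by unconditioned shift, palatalisation, vowel merger)
Miraki 'siyasil' matches the regular reflex exactly, so the pair is cognate.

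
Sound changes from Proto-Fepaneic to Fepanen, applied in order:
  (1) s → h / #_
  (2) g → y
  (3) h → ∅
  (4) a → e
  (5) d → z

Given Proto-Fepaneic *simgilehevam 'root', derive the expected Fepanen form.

Fepanen: *simgilehevam > himgilehevam > himyilehevam > imyileevam > imyileevem  (by debuccalisation, unconditioned shift, h-loss, vowel merger)

imyileevem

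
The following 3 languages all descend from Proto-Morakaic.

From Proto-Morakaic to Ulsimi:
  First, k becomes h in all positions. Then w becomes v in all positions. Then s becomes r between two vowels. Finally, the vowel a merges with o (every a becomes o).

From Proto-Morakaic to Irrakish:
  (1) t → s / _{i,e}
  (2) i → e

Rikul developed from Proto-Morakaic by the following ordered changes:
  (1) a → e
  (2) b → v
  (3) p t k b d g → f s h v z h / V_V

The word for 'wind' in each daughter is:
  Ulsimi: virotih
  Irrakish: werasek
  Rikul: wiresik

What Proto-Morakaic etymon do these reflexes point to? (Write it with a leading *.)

Position 1: Ulsimi has v, Irrakish has w, Rikul has w. Irrakish preserves w here (none of its changes turn any other segment into w), so the proto-segment is *w.
Position 5: Ulsimi has t, Irrakish has s, Rikul has s. Ulsimi preserves t here (none of its changes turn any other segment into t), so the proto-segment is *t.
Verify the candidate proto-form against each daughter:
Ulsimi: start from *wiratik.
  rule 1 (unconditioned shift): wiratik → wiratih
  rule 2 (unconditioned shift): wiratih → viratih
  rule 3: no change — viratih
  rule 4 (vowel merger): viratih → virotih
  ⇒ Ulsimi virotih
Irrakish: *wiratik
  wiratik → wirasik   [palatalisation]
  wirasik → werasek   [vowel merger]
  giving Irrakish werasek.
Rikul: *wiratik > wiretik > wiresik  (by vowel merger, intervocalic lenition)
Only *wiratik yields all of Ulsimi virotih, Irrakish werasek, Rikul wiresik.

*wiratik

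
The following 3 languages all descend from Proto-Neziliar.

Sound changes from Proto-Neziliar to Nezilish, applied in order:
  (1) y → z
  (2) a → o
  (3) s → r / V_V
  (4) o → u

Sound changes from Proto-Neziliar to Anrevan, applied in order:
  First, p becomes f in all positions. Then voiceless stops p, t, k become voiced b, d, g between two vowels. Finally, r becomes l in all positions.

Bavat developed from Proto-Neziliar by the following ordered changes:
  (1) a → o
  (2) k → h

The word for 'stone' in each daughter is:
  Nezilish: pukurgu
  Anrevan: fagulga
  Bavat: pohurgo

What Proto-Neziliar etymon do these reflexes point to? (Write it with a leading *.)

*pakurga

Position 1: Nezilish has p, Anrevan has f, Bavat has p. Nezilish preserves p here (none of its changes turn any other segment into p), so the proto-segment is *p.
Position 7: Nezilish has u, Anrevan has a, Bavat has o. Anrevan preserves a here (none of its changes turn any other segment into a), so the proto-segment is *a.
This points to *pakurga. Verify forward in each daughter:
Nezilish: *pakurga
  pakurga (rule 1 does not apply)
  pakurga → pokurgo   [vowel merger]
  pokurgo (rule 3 does not apply)
  pokurgo → pukurgu   [vowel merger]
  giving Nezilish pukurgu.
Anrevan: *pakurga > fakurga > fagurga > fagulga  (by unconditioned shift, intervocalic voicing, unconditioned shift)
Bavat: *pakurga
  pakurga → pokurgo   [vowel merger]
  pokurgo → pohurgo   [unconditioned shift]
  giving Bavat pohurgo.
*pakurga is the unique common source.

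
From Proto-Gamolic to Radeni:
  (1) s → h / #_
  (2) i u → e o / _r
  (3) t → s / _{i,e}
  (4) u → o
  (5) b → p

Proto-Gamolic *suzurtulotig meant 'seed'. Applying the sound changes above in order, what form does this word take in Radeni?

Radeni: start from *suzurtulotig.
  rule 1 (debuccalisation): suzurtulotig → huzurtulotig
  rule 2 (pre-rhotic lowering): huzurtulotig → huzortulotig
  rule 3 (palatalisation): huzortulotig → huzortulosig
  rule 4 (vowel merger): huzortulosig → hozortolosig
  rule 5: no change — hozortolosig
  ⇒ Radeni hozortolosig

hozortolosig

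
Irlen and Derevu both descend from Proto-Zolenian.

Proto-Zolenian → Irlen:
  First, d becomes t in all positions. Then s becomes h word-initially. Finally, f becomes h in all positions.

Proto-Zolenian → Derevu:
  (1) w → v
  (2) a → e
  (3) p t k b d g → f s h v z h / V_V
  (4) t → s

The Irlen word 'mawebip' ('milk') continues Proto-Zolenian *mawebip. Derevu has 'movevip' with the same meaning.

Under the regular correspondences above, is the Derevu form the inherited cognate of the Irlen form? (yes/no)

Derive the expected Derevu reflex of *mawebip:
Derevu: *mawebip
  mawebip → mavebip   [unconditioned shift]
  mavebip → mevebip   [vowel merger]
  mevebip → mevevip   [intervocalic lenition]
  mevevip (rule 4 does not apply)
  giving Derevu mevevip.
The regular Derevu reflex would be 'mevevip', but the attested form is 'movevip'. The correspondence is irregular, so they are not cognates (the Derevu form has a different source).

no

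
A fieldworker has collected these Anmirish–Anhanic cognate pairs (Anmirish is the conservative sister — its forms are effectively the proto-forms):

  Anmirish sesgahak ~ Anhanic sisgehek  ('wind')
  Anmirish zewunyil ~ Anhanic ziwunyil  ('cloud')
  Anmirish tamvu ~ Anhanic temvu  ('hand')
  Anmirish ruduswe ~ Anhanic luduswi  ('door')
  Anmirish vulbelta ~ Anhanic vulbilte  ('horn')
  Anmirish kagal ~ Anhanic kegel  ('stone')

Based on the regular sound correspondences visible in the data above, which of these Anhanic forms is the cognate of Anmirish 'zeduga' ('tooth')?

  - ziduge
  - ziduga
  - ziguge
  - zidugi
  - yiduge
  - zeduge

ziduge

sesgahak ~ sisgehek, zewunyil ~ ziwunyil — Anmirish e corresponds to Anhanic i after a consonant, before a consonant other than r, m, n, p, b, f, v.
vulbelta ~ vulbilte — Anmirish a corresponds to Anhanic e word-finally.
Applying these to Anmirish 'zeduga':
  zeduga → ziduga   (e→i after a consonant, before a consonant other than r, m, n, p, b, f, v)
  ziduga → ziduge   (a→e word-finally)
So the Anhanic cognate is 'ziduge'.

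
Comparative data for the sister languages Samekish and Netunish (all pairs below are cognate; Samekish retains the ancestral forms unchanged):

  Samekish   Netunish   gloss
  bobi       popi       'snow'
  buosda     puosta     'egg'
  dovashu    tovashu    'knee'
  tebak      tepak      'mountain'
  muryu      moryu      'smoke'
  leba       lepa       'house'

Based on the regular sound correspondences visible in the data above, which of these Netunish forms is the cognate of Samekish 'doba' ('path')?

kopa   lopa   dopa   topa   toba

topa

dovashu ~ tovashu — Samekish d corresponds to Netunish t word-initially before a back vowel.
tebak ~ tepak, leba ~ lepa — Samekish b corresponds to Netunish p between vowels (before a back vowel).
Applying these to Samekish 'doba':
  doba → toba   (d→t word-initially before a back vowel)
  toba → topa   (b→p between vowels (before a back vowel))
So the Netunish cognate is 'topa'.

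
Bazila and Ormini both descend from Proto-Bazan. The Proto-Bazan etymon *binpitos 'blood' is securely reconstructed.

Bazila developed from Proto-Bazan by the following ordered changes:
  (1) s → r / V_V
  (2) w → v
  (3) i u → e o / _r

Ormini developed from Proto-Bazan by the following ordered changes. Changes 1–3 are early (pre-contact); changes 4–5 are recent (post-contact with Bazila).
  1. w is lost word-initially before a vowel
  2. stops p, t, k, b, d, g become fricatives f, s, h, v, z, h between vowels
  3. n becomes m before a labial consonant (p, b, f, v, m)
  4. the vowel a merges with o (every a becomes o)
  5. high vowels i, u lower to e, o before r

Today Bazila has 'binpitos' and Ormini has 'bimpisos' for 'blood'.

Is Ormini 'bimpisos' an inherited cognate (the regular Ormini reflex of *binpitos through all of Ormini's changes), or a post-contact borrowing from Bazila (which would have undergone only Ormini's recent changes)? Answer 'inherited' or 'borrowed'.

If inherited, *binpitos would pass through all of Ormini's changes:
Ormini: *binpitos > binpisos > bimpisos  (by intervocalic lenition, nasal place assimilation)
If borrowed from Bazila 'binpitos' after the early changes, it would undergo only the recent ones:
  rule 4 (vowel merger): no change (binpitos)
  rule 5 (pre-rhotic lowering): no change (binpitos)
  ⇒ as a loan: binpitos
Ormini 'bimpisos' matches the inherited outcome exactly, so it is an inherited cognate, not a loan.

inherited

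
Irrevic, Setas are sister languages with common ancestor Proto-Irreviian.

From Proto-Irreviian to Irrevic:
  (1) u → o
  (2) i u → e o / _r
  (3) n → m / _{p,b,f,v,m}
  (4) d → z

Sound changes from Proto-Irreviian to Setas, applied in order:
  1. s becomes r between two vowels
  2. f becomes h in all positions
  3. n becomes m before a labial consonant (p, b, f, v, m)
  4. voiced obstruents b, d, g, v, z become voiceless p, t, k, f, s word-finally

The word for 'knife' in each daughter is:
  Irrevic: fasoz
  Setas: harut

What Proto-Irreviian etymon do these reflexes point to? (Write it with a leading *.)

Position 5: Irrevic has z, Setas has t. Taking the neighbouring segments as reconstructed: Irrevic z could go back to *d or *z; Setas t could go back to *t or *d — the one source consistent with every daughter is *d.
Position 4: Irrevic has o, Setas has u. Setas preserves u here (none of its changes turn any other segment into u), so the proto-segment is *u.
Position 3: Irrevic has s, Setas has r. Irrevic preserves s here (none of its changes turn any other segment into s), so the proto-segment is *s.
This points to *fasud. Verify forward in each daughter:
Irrevic: *fasud
  fasud → fasod   [vowel merger]
  fasod (rule 2 does not apply)
  fasod (rule 3 does not apply)
  fasod → fasoz   [unconditioned shift]
  giving Irrevic fasoz.
Setas: *fasud
  fasud → farud   [rhotacism]
  farud → harud   [unconditioned shift]
  harud (rule 3 does not apply)
  harud → harut   [final devoicing]
  giving Setas harut.
*fasud is the unique common source.

*fasud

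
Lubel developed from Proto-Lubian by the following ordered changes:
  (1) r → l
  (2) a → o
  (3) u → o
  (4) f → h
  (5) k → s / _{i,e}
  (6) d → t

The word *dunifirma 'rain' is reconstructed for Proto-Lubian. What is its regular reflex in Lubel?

Lubel: *dunifirma > dunifilma > dunifilmo > donifilmo > donihilmo > tonihilmo  (by unconditioned shift, vowel merger, vowel merger, unconditioned shift, unconditioned shift)

tonihilmo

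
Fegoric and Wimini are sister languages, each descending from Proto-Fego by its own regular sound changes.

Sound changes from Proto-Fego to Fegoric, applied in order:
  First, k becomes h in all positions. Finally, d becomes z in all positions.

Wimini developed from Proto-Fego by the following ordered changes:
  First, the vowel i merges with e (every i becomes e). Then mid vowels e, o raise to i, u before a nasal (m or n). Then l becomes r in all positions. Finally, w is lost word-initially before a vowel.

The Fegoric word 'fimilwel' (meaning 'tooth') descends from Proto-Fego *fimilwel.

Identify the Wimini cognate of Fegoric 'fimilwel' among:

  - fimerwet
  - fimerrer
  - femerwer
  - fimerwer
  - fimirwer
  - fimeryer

Wimini: *fimilwel
  fimilwel → femelwel   [vowel merger]
  femelwel → fimelwel   [pre-nasal raising]
  fimelwel → fimerwer   [unconditioned shift]
  fimerwer (rule 4 does not apply)
  giving Wimini fimerwer.
Only 'fimerwer' matches the regular Wimini development of *fimilwel.

fimerwer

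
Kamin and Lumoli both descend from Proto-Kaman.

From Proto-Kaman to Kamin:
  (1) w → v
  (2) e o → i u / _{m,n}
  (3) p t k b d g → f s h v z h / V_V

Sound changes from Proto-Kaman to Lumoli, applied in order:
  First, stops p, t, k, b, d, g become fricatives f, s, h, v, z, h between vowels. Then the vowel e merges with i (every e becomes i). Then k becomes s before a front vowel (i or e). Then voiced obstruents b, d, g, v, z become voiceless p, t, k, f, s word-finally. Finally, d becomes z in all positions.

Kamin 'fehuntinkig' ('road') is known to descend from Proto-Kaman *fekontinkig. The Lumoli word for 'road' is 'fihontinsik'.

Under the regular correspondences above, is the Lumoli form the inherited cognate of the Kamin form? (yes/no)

yes

Derive the expected Lumoli reflex of *fekontinkig:
Lumoli: *fekontinkig
  fekontinkig → fehontinkig   [intervocalic lenition]
  fehontinkig → fihontinkig   [vowel merger]
  fihontinkig → fihontinsig   [palatalisation]
  fihontinsig → fihontinsik   [final devoicing]
  fihontinsik (rule 5 does not apply)
  giving Lumoli fihontinsik.
Lumoli 'fihontinsik' matches the regular reflex exactly, so the pair is cognate.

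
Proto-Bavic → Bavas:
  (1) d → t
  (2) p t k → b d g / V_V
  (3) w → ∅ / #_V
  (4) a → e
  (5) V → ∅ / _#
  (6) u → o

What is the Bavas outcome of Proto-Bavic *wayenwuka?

Bavas: start from *wayenwuka.
  rule 1: no change — wayenwuka
  rule 2 (intervocalic voicing): wayenwuka → wayenwuga
  rule 3 (glide loss): wayenwuga → ayenwuga
  rule 4 (vowel merger): ayenwuga → eyenwuge
  rule 5 (apocope): eyenwuge → eyenwug
  rule 6 (vowel merger): eyenwug → eyenwog
  ⇒ Bavas eyenwog

eyenwog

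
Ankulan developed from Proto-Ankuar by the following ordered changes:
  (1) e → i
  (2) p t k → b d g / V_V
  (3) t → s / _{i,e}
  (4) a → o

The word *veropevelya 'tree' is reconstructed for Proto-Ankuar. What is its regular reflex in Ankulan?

Ankulan: start from *veropevelya.
  rule 1 (vowel merger): veropevelya → viropivilya
  rule 2 (intervocalic voicing): viropivilya → virobivilya
  rule 3: no change — virobivilya
  rule 4 (vowel merger): virobivilya → virobivilyo
  ⇒ Ankulan virobivilyo

virobivilyo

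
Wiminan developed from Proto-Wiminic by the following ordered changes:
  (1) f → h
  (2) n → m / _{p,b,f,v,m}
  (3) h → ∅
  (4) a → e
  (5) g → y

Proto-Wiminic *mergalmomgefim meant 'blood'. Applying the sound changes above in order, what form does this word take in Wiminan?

Wiminan: *mergalmomgefim > mergalmomgehim > mergalmomgeim > mergelmomgeim > meryelmomyeim  (by unconditioned shift, h-loss, vowel merger, unconditioned shift)

meryelmomyeim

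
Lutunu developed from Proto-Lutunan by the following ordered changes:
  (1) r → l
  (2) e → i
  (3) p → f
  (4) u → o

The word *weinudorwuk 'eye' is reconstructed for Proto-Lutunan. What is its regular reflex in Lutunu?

wiinodolwok

Lutunu: *weinudorwuk
  weinudorwuk → weinudolwuk   [unconditioned shift]
  weinudolwuk → wiinudolwuk   [vowel merger]
  wiinudolwuk (rule 3 does not apply)
  wiinudolwuk → wiinodolwok   [vowel merger]
  giving Lutunu wiinodolwok.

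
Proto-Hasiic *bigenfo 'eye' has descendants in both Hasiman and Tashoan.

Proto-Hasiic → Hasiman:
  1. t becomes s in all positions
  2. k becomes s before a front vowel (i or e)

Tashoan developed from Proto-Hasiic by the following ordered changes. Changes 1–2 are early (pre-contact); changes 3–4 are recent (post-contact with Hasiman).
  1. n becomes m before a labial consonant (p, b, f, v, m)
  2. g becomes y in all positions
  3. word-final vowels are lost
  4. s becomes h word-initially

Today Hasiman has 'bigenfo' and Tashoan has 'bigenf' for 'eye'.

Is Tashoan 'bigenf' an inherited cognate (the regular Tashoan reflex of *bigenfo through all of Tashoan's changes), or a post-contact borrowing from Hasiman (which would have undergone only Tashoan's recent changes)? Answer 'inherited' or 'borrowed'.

If inherited, *bigenfo would pass through all of Tashoan's changes:
Tashoan: *bigenfo > bigemfo > biyemfo > biyemf  (by nasal place assimilation, unconditioned shift, apocope)
If borrowed from Hasiman 'bigenfo' after the early changes, it would undergo only the recent ones:
  rule 3 (apocope): bigenfo → bigenf
  rule 4 (debuccalisation): no change (bigenf)
  ⇒ as a loan: bigenf
Tashoan 'bigenf' matches the loan outcome 'bigenf', not the inherited 'biyemf' — it skipped the early Tashoan changes, so it was borrowed from Hasiman.

borrowed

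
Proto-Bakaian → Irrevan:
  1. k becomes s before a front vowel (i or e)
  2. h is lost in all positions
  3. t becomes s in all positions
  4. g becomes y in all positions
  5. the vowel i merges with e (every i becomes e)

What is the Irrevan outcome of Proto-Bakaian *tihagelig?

Irrevan: *tihagelig > tiagelig > siagelig > siayeliy > seayeley  (by h-loss, unconditioned shift, unconditioned shift, vowel merger)

seayeley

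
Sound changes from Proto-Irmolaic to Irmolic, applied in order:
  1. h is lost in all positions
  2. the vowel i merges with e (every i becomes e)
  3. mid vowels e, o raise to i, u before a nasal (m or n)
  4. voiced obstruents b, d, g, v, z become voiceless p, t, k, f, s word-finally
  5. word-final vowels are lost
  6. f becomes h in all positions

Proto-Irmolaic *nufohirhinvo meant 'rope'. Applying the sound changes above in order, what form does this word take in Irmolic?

nuhoerinv

Irmolic: *nufohirhinvo
  nufohirhinvo → nufoirinvo   [h-loss]
  nufoirinvo → nufoerenvo   [vowel merger]
  nufoerenvo → nufoerinvo   [pre-nasal raising]
  nufoerinvo (rule 4 does not apply)
  nufoerinvo → nufoerinv   [apocope]
  nufoerinv → nuhoerinv   [unconditioned shift]
  giving Irmolic nuhoerinv.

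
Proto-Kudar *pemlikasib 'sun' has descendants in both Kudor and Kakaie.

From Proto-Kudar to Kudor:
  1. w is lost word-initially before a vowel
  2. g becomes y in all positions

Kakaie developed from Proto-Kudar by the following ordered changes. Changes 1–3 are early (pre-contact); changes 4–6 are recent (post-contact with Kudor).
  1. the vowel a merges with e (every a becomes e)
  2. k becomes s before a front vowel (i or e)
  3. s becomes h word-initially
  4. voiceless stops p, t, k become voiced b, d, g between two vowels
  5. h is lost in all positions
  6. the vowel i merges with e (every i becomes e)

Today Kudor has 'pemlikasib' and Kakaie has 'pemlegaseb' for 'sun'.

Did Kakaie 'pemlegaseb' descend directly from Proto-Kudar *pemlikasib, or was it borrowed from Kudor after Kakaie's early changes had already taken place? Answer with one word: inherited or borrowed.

If inherited, *pemlikasib would pass through all of Kakaie's changes:
Kakaie: *pemlikasib > pemlikesib > pemlisesib > pemleseseb  (by vowel merger, palatalisation, vowel merger)
If borrowed from Kudor 'pemlikasib' after the early changes, it would undergo only the recent ones:
  rule 4 (intervocalic voicing): pemlikasib → pemligasib
  rule 5 (h-loss): no change (pemligasib)
  rule 6 (vowel merger): pemligasib → pemlegaseb
  ⇒ as a loan: pemlegaseb
Kakaie 'pemlegaseb' matches the loan outcome 'pemlegaseb', not the inherited 'pemleseseb' — it skipped the early Kakaie changes, so it was borrowed from Kudor.

borrowed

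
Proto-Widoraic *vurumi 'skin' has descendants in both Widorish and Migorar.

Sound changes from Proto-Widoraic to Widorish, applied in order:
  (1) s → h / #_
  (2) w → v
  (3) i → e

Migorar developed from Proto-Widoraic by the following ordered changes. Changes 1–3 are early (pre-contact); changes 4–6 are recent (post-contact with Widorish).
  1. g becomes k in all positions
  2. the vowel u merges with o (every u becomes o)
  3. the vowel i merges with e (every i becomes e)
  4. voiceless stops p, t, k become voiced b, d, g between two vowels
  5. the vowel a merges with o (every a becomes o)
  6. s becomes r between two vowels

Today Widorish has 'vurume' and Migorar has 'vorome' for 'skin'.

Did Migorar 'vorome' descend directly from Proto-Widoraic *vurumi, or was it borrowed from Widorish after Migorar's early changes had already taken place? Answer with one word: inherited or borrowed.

inherited

If inherited, *vurumi would pass through all of Migorar's changes:
Migorar: *vurumi > voromi > vorome  (by vowel merger, vowel merger)
If borrowed from Widorish 'vurume' after the early changes, it would undergo only the recent ones:
  rule 4 (intervocalic voicing): no change (vurume)
  rule 5 (vowel merger): no change (vurume)
  rule 6 (rhotacism): no change (vurume)
  ⇒ as a loan: vurume
Migorar 'vorome' matches the inherited outcome exactly, so it is an inherited cognate, not a loan.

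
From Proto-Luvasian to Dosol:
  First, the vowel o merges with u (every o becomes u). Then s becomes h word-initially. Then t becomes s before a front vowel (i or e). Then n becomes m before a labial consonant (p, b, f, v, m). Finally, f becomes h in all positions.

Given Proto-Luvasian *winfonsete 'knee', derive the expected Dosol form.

wimhunsese

Dosol: start from *winfonsete.
  rule 1 (vowel merger): winfonsete → winfunsete
  rule 2: no change — winfunsete
  rule 3 (palatalisation): winfunsete → winfunsese
  rule 4 (nasal place assimilation): winfunsese → wimfunsese
  rule 5 (unconditioned shift): wimfunsese → wimhunsese
  ⇒ Dosol wimhunsese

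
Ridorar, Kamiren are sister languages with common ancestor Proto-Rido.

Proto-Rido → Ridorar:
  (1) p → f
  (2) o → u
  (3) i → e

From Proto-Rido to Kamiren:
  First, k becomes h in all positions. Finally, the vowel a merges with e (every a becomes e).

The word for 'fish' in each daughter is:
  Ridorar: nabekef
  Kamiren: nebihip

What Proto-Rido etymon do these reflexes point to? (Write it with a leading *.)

Position 6: Ridorar has e, Kamiren has i. Kamiren preserves i here (none of its changes turn any other segment into i), so the proto-segment is *i.
Position 4: Ridorar has e, Kamiren has i. Kamiren preserves i here (none of its changes turn any other segment into i), so the proto-segment is *i.
This points to *nabikip. Verify forward in each daughter:
Ridorar: start from *nabikip.
  rule 1 (unconditioned shift): nabikip → nabikif
  rule 2: no change — nabikif
  rule 3 (vowel merger): nabikif → nabekef
  ⇒ Ridorar nabekef
Kamiren: start from *nabikip.
  rule 1 (unconditioned shift): nabikip → nabihip
  rule 2 (vowel merger): nabihip → nebihip
  ⇒ Kamiren nebihip
Only *nabikip yields all of Ridorar nabekef, Kamiren nebihip.

*nabikip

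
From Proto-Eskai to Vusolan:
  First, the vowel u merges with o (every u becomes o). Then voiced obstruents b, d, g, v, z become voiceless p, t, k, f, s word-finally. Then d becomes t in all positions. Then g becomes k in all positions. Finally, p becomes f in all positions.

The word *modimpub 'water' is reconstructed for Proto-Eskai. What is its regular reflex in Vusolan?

motimfof

Vusolan: *modimpub > modimpob > modimpop > motimpop > motimfof  (by vowel merger, final devoicing, unconditioned shift, unconditioned shift)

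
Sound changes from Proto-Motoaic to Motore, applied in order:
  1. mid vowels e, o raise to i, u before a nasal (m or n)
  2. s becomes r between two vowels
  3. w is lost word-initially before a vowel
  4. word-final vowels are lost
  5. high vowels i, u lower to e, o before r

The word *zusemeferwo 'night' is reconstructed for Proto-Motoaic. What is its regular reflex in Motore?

zorimeferw

Motore: *zusemeferwo
  zusemeferwo → zusimeferwo   [pre-nasal raising]
  zusimeferwo → zurimeferwo   [rhotacism]
  zurimeferwo (rule 3 does not apply)
  zurimeferwo → zurimeferw   [apocope]
  zurimeferw → zorimeferw   [pre-rhotic lowering]
  giving Motore zorimeferw.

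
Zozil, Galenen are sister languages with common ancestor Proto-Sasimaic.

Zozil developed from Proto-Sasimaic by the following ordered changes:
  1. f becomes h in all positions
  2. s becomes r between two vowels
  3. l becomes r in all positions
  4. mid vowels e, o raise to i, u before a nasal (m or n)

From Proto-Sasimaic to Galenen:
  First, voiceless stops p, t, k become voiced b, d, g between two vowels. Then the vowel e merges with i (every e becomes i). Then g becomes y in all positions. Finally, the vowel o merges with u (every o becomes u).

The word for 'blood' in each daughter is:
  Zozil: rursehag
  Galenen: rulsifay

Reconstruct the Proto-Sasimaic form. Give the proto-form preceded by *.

*rulsefag

Position 8: Zozil has g, Galenen has y. Zozil preserves g here (none of its changes turn any other segment into g), so the proto-segment is *g.
Position 5: Zozil has e, Galenen has i. Zozil preserves e here (none of its changes turn any other segment into e), so the proto-segment is *e.
Continuing position by position gives *rulsefag; check it forward:
Zozil: start from *rulsefag.
  rule 1 (unconditioned shift): rulsefag → rulsehag
  rule 2: no change — rulsehag
  rule 3 (unconditioned shift): rulsehag → rursehag
  rule 4: no change — rursehag
  ⇒ Zozil rursehag
Galenen: *rulsefag > rulsifag > rulsifay  (by vowel merger, unconditioned shift)
No other proto-form is consistent with every reflex, so the reconstruction is *rulsefag.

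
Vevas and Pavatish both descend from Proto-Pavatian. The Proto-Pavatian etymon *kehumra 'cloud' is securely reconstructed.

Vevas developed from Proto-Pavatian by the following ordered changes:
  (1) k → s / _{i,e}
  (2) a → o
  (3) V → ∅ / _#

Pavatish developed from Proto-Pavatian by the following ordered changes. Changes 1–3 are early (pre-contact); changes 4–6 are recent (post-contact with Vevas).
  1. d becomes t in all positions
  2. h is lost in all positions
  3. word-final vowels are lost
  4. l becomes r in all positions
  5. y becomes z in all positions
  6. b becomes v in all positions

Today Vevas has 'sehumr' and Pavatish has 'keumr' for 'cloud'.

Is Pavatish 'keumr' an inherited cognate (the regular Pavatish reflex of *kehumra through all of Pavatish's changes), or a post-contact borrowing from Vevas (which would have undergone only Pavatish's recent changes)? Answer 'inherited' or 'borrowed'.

If inherited, *kehumra would pass through all of Pavatish's changes:
Pavatish: *kehumra
  kehumra (rule 1 does not apply)
  kehumra → keumra   [h-loss]
  keumra → keumr   [apocope]
  keumr (rule 4 does not apply)
  keumr (rule 5 does not apply)
  keumr (rule 6 does not apply)
  giving Pavatish keumr.
If borrowed from Vevas 'sehumr' after the early changes, it would undergo only the recent ones:
  rule 4 (unconditioned shift): no change (sehumr)
  rule 5 (unconditioned shift): no change (sehumr)
  rule 6 (unconditioned shift): no change (sehumr)
  ⇒ as a loan: sehumr
Pavatish 'keumr' matches the inherited outcome exactly, so it is an inherited cognate, not a loan.

inherited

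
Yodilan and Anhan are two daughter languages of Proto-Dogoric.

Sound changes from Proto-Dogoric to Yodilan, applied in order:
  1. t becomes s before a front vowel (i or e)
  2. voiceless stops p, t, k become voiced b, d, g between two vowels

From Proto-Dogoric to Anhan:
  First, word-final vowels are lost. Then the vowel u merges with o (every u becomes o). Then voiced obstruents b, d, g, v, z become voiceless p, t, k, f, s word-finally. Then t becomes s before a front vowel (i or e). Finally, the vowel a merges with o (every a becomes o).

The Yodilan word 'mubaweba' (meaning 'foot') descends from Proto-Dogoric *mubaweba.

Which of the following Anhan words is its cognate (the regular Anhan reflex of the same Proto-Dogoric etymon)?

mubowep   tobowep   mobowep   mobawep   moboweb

Anhan: *mubaweba
  mubaweba → mubaweb   [apocope]
  mubaweb → mobaweb   [vowel merger]
  mobaweb → mobawep   [final devoicing]
  mobawep (rule 4 does not apply)
  mobawep → mobowep   [vowel merger]
  giving Anhan mobowep.
Among the options, 'mobowep' alone shows every Anhan change applied in order.

mobowep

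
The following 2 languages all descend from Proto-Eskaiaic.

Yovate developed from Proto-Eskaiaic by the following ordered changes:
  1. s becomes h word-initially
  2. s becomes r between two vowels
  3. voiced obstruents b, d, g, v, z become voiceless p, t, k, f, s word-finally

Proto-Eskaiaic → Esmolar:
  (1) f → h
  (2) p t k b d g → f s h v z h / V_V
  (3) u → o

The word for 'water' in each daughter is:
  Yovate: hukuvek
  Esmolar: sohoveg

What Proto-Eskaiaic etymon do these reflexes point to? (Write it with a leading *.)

*sukuveg

Position 7: Yovate has k, Esmolar has g. Esmolar preserves g here (none of its changes turn any other segment into g), so the proto-segment is *g.
Position 4: Yovate has u, Esmolar has o. Yovate preserves u here (none of its changes turn any other segment into u), so the proto-segment is *u.
Position 3: Yovate has k, Esmolar has h. Taking the neighbouring segments as reconstructed: Yovate k can only go back to *k; Esmolar h could go back to *k or *g or *f or *h — the one source consistent with every daughter is *k.
This points to *sukuveg. Verify forward in each daughter:
Yovate: *sukuveg
  sukuveg → hukuveg   [debuccalisation]
  hukuveg (rule 2 does not apply)
  hukuveg → hukuvek   [final devoicing]
  giving Yovate hukuvek.
Esmolar: start from *sukuveg.
  rule 1: no change — sukuveg
  rule 2 (intervocalic lenition): sukuveg → suhuveg
  rule 3 (vowel merger): suhuveg → sohoveg
  ⇒ Esmolar sohoveg
No other proto-form is consistent with every reflex, so the reconstruction is *sukuveg.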